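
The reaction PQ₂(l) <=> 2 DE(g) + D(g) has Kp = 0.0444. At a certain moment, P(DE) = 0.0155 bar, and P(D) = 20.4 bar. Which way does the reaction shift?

(PQ₂ is a pure liquid — omitted from Qp.)
Qp = P(DE)²·P(D) = (0.0155)²·(20.4) = 0.00490
Qp = 0.00490 < Kp = 0.0444, so the forward reaction proceeds.

to the right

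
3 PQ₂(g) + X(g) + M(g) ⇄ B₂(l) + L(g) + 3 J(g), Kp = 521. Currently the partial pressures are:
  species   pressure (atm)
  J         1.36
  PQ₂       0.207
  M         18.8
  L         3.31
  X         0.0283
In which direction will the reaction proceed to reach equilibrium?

(B₂ is a pure liquid — omitted from Qp.)
Qp = P(L)·P(J)³ / (P(PQ₂)³·P(X)·P(M)) = (3.31)·(1.36)³ / ((0.207)³·(0.0283)·(18.8)) = 1760
Qp = 1760 > Kp = 521, so the reverse reaction proceeds.

to the left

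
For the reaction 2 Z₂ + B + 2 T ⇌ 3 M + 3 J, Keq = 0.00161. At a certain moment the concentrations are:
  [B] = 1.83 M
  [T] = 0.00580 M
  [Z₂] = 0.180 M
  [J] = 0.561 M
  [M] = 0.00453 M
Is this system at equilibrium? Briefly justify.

no; Q > K, reaction proceeds in reverse

Q = [M]³·[J]³ / ([Z₂]²·[B]·[T]²) = (0.00453)³·(0.561)³ / ((0.180)²·(1.83)·(0.00580)²) = 0.00823
Q = 0.00823 > Keq = 0.00161: net reverse reaction.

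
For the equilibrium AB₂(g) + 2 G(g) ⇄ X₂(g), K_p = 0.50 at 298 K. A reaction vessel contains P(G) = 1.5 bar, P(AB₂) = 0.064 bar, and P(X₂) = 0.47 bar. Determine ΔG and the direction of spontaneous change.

Q_p = P(X₂) / (P(AB₂)·P(G)²) = (0.47) / ((0.064)·(1.5)²) = 3.26
ΔG = RT ln(Q_p/K_p) = (8.314 J mol⁻¹ K⁻¹)(298 K) × ln(3.26/0.50)
   = (2.478 kJ/mol)(1.875) = 4.65 kJ/mol
ΔG > 0, so the forward reaction is non-spontaneous (proceeds in reverse).

ΔG = 4.65 kJ/mol; the forward reaction is non-spontaneous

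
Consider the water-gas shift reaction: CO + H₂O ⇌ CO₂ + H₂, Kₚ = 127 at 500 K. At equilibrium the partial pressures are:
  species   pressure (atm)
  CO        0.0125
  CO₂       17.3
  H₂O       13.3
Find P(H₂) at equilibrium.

P(H₂) = 1.22 atm

At equilibrium, Kₚ = P(CO₂)·P(H₂) / (P(CO)·P(H₂O)) = 127.
(17.3)·(P(H₂)) / ((0.0125)·(13.3)) = 127
P(H₂) = 1.22 atm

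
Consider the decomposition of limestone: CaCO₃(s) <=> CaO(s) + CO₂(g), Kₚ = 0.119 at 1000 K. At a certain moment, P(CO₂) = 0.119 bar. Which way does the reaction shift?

(CaCO₃, CaO are pure solids — omitted from Qₚ.)
Qₚ = P(CO₂) = 0.119
Qₚ = 0.119 = Kₚ, so the system is already at equilibrium.

neither direction; the system is at equilibrium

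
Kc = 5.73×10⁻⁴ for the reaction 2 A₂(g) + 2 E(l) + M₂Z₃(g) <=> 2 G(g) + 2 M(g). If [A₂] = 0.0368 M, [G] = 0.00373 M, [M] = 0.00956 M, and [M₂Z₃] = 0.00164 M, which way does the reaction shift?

(E is a pure liquid — omitted from Qc.)
Qc = [G]²·[M]² / ([A₂]²·[M₂Z₃]) = (0.00373)²·(0.00956)² / ((0.0368)²·(0.00164)) = 5.73×10⁻⁴
Qc = 5.73×10⁻⁴ = Kc, so the system is already at equilibrium.

no net change (already at equilibrium)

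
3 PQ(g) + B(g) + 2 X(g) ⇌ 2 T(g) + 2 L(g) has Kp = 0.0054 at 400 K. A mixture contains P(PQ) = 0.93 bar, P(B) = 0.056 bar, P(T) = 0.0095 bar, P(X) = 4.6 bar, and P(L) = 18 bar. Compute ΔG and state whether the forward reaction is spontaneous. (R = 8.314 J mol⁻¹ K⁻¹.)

Qp = P(T)²·P(L)² / (P(PQ)³·P(B)·P(X)²) = (0.0095)²·(18)² / ((0.93)³·(0.056)·(4.6)²) = 0.0307
ΔG = RT ln(Qp/Kp) = (8.314 J mol⁻¹ K⁻¹)(400 K) × ln(0.0307/0.0054)
   = (3.326 kJ/mol)(1.738) = 5.78 kJ/mol
ΔG > 0, so the forward reaction is non-spontaneous (proceeds in reverse).

ΔG = 5.78 kJ/mol; the forward reaction is non-spontaneous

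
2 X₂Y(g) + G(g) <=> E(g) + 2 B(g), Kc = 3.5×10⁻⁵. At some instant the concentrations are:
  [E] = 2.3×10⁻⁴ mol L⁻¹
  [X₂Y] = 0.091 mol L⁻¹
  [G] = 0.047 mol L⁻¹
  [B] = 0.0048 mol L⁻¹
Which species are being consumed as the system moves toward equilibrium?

Qc = [E]·[B]² / ([X₂Y]²·[G]) = (2.3×10⁻⁴)·(0.0048)² / ((0.091)²·(0.047)) = 1.4×10⁻⁵
Qc = 1.4×10⁻⁵ < Kc = 3.5×10⁻⁵: net forward reaction.

X₂Y, G (reactants)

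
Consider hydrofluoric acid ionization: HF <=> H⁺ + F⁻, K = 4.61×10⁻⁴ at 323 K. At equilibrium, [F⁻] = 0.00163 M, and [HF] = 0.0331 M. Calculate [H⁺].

At equilibrium, K = [H⁺]·[F⁻] / [HF] = 4.61×10⁻⁴.
([H⁺])·(0.00163) / (0.0331) = 4.61×10⁻⁴
[H⁺] = 0.00936 M

[H⁺] = 0.00936 M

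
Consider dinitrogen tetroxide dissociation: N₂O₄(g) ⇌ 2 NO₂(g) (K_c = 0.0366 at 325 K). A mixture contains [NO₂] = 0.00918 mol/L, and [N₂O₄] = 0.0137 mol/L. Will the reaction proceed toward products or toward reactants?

Q_c = [NO₂]² / [N₂O₄] = (0.00918)² / (0.0137) = 0.00615
Q_c = 0.00615 < K_c = 0.0366, so the forward reaction proceeds.

toward products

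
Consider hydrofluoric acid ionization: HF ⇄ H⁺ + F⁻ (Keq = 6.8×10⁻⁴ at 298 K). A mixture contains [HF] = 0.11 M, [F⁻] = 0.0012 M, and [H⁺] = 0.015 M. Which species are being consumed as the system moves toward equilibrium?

HF (reactants)

Q = [H⁺]·[F⁻] / [HF] = (0.015)·(0.0012) / (0.11) = 1.6×10⁻⁴
Q = 1.6×10⁻⁴ < Keq = 6.8×10⁻⁴: net forward reaction.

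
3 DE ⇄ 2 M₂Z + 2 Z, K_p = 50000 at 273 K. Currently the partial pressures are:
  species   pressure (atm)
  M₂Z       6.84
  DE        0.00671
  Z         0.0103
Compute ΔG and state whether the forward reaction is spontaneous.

ΔG = -2.53 kJ/mol; the forward reaction is spontaneous

Q_p = P(M₂Z)²·P(Z)² / P(DE)³ = (6.84)²·(0.0103)² / (0.00671)³ = 16400
ΔG = RT ln(Q_p/K_p) = (8.314 J mol⁻¹ K⁻¹)(273 K) × ln(16400/50000)
   = (2.270 kJ/mol)(-1.115) = -2.53 kJ/mol
ΔG < 0, so the forward reaction is spontaneous (proceeds forward).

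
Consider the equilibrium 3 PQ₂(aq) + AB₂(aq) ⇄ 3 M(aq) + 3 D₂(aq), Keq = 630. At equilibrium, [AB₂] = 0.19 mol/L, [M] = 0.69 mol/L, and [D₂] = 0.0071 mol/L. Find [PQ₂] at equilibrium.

[PQ₂] = 9.9×10⁻⁴ mol/L

At equilibrium, Keq = [M]³·[D₂]³ / ([PQ₂]³·[AB₂]) = 630.
(0.69)³·(0.0071)³ / (([PQ₂])³·(0.19)) = 630
[PQ₂]³ = 9.82×10⁻¹⁰ ⇒ [PQ₂] = 9.9×10⁻⁴ mol/L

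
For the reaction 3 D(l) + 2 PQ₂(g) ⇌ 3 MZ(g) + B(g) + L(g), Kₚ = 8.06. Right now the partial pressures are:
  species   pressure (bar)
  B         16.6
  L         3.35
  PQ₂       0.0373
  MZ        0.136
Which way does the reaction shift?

(D is a pure liquid — omitted from Qₚ.)
Qₚ = P(MZ)³·P(B)·P(L) / P(PQ₂)² = (0.136)³·(16.6)·(3.35) / (0.0373)² = 101
Qₚ = 101 > Kₚ = 8.06, so the reverse reaction proceeds.

to the left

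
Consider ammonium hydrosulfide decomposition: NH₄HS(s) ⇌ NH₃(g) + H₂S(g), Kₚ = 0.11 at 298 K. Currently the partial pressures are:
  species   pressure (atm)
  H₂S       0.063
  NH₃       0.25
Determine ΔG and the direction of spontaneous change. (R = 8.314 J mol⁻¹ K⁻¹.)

(NH₄HS is a pure solid — omitted from Qₚ.)
Qₚ = P(NH₃)·P(H₂S) = (0.25)·(0.063) = 0.0157
ΔG = RT ln(Qₚ/Kₚ) = (8.314 J mol⁻¹ K⁻¹)(298 K) × ln(0.0157/0.11)
   = (2.478 kJ/mol)(-1.947) = -4.82 kJ/mol
ΔG < 0, so the forward reaction is spontaneous (proceeds forward).

ΔG = -4.82 kJ/mol; the forward reaction is spontaneous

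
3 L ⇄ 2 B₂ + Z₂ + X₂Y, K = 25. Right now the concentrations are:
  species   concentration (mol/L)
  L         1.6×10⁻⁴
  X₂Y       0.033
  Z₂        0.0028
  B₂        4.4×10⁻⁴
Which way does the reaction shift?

Q = [B₂]²·[Z₂]·[X₂Y] / [L]³ = (4.4×10⁻⁴)²·(0.0028)·(0.033) / (1.6×10⁻⁴)³ = 4.4
Q = 4.4 < K = 25, so the forward reaction proceeds.

to the right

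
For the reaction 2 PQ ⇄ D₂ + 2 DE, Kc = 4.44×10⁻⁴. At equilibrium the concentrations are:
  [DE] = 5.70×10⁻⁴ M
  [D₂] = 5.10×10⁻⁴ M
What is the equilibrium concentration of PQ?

At equilibrium, Kc = [D₂]·[DE]² / [PQ]² = 4.44×10⁻⁴.
(5.10×10⁻⁴)·(5.70×10⁻⁴)² / ([PQ])² = 4.44×10⁻⁴
[PQ]² = 3.73×10⁻⁷ ⇒ [PQ] = 6.11×10⁻⁴ M

[PQ] = 6.11×10⁻⁴ M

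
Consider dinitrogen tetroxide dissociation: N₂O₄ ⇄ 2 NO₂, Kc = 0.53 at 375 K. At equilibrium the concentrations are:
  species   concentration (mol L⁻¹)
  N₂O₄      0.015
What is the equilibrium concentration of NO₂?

[NO₂] = 0.089 mol L⁻¹

At equilibrium, Kc = [NO₂]² / [N₂O₄] = 0.53.
([NO₂])² / (0.015) = 0.53
[NO₂]² = 0.00795 ⇒ [NO₂] = 0.089 mol L⁻¹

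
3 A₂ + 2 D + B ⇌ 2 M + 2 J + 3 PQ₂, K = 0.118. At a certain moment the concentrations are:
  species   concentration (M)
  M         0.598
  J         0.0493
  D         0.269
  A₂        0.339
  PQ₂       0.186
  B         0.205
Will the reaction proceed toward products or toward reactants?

Q = [M]²·[J]²·[PQ₂]³ / ([A₂]³·[D]²·[B]) = (0.598)²·(0.0493)²·(0.186)³ / ((0.339)³·(0.269)²·(0.205)) = 0.00968
Q = 0.00968 < K = 0.118, so the forward reaction proceeds.

forward (toward products)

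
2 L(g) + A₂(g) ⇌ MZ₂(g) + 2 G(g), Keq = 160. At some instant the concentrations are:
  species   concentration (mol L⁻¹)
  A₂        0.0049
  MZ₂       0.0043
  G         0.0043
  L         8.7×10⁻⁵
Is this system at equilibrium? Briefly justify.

no; Q > K, reaction proceeds in reverse

Q = [MZ₂]·[G]² / ([L]²·[A₂]) = (0.0043)·(0.0043)² / ((8.7×10⁻⁵)²·(0.0049)) = 2100
Q = 2100 > Keq = 160: net reverse reaction.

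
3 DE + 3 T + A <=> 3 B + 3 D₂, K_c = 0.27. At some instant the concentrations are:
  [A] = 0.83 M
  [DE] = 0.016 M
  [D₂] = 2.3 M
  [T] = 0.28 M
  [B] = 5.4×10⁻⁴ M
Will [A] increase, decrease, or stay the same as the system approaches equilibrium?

decrease

Q_c = [B]³·[D₂]³ / ([DE]³·[T]³·[A]) = (5.4×10⁻⁴)³·(2.3)³ / ((0.016)³·(0.28)³·(0.83)) = 0.026
Q_c = 0.026 < K_c = 0.27: net forward reaction.
A is a reactant, so it decreases.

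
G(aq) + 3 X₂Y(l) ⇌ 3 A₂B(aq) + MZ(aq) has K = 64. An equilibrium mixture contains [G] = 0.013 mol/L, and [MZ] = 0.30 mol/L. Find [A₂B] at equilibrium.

[A₂B] = 1.4 mol/L

(X₂Y is a pure liquid — omitted from K.)
At equilibrium, K = [A₂B]³·[MZ] / [G] = 64.
([A₂B])³·(0.30) / (0.013) = 64
[A₂B]³ = 2.77 ⇒ [A₂B] = 1.4 mol/L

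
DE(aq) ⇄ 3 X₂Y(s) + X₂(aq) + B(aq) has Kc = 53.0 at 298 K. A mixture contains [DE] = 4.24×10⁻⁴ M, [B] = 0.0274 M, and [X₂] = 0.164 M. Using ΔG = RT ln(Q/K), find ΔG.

ΔG = -3.99 kJ/mol

(X₂Y is a pure solid — omitted from Qc.)
Qc = [X₂]·[B] / [DE] = (0.164)·(0.0274) / (4.24×10⁻⁴) = 10.6
ΔG = RT ln(Qc/Kc) = (8.314 J mol⁻¹ K⁻¹)(298 K) × ln(10.6/53.0)
   = (2.478 kJ/mol)(-1.609) = -3.99 kJ/mol
ΔG < 0, so the forward reaction is spontaneous (proceeds forward).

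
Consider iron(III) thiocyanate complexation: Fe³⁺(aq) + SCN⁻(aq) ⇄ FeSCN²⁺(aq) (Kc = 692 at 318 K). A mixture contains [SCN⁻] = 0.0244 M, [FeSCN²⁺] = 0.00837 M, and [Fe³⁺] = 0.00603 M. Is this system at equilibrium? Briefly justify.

no; Q < K, reaction proceeds forward

Qc = [FeSCN²⁺] / ([Fe³⁺]·[SCN⁻]) = (0.00837) / ((0.00603)·(0.0244)) = 56.9
Qc = 56.9 < Kc = 692: net forward reaction.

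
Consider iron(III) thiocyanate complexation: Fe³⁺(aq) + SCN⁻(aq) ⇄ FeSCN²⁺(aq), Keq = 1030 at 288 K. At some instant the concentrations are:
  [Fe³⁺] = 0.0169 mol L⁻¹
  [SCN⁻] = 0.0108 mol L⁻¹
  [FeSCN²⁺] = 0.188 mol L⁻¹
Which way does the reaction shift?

Q = [FeSCN²⁺] / ([Fe³⁺]·[SCN⁻]) = (0.188) / ((0.0169)·(0.0108)) = 1030
Q = 1030 = Keq, so the system is already at equilibrium.

no net change (already at equilibrium)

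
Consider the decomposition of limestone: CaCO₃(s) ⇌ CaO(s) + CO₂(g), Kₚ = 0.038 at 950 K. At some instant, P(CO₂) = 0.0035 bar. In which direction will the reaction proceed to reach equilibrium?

(CaCO₃, CaO are pure solids — omitted from Qₚ.)
Qₚ = P(CO₂) = 0.0035
Qₚ = 0.0035 < Kₚ = 0.038, so the forward reaction proceeds.

toward products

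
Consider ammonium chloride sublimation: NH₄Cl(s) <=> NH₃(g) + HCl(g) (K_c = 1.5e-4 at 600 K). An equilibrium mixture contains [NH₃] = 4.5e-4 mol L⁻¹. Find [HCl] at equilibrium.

(NH₄Cl is a pure solid — omitted from K_c.)
At equilibrium, K_c = [NH₃]·[HCl] = 1.5e-4.
(4.5e-4)·([HCl]) = 1.5e-4
[HCl] = 0.333 = 0.33 mol L⁻¹

[HCl] = 0.33 mol L⁻¹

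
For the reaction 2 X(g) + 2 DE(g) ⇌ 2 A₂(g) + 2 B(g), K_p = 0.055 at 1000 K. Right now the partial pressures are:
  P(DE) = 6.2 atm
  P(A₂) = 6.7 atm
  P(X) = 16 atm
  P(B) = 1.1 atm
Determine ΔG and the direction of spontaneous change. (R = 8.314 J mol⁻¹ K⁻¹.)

ΔG = -19.1 kJ/mol; the forward reaction is spontaneous

Q_p = P(A₂)²·P(B)² / (P(X)²·P(DE)²) = (6.7)²·(1.1)² / ((16)²·(6.2)²) = 0.00552
ΔG = RT ln(Q_p/K_p) = (8.314 J mol⁻¹ K⁻¹)(1000 K) × ln(0.00552/0.055)
   = (8.314 kJ/mol)(-2.299) = -19.1 kJ/mol
ΔG < 0, so the forward reaction is spontaneous (proceeds forward).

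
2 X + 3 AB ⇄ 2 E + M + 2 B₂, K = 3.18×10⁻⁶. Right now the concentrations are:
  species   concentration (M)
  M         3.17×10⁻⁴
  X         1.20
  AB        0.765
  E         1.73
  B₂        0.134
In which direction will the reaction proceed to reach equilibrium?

Q = [E]²·[M]·[B₂]² / ([X]²·[AB]³) = (1.73)²·(3.17×10⁻⁴)·(0.134)² / ((1.20)²·(0.765)³) = 2.64×10⁻⁵
Q = 2.64×10⁻⁵ > K = 3.18×10⁻⁶, so the reverse reaction proceeds.

in the reverse direction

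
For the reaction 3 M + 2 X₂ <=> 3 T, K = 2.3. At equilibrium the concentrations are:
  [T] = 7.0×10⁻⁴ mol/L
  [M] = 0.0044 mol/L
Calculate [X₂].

At equilibrium, K = [T]³ / ([M]³·[X₂]²) = 2.3.
(7.0×10⁻⁴)³ / ((0.0044)³·([X₂])²) = 2.3
[X₂]² = 0.00175 ⇒ [X₂] = 0.042 mol/L

[X₂] = 0.042 mol/L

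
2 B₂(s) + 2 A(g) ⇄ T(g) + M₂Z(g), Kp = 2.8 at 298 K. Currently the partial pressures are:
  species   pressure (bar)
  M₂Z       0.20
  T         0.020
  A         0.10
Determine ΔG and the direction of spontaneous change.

(B₂ is a pure solid — omitted from Qp.)
Qp = P(T)·P(M₂Z) / P(A)² = (0.020)·(0.20) / (0.10)² = 0.400
ΔG = RT ln(Qp/Kp) = (8.314 J mol⁻¹ K⁻¹)(298 K) × ln(0.400/2.8)
   = (2.478 kJ/mol)(-1.946) = -4.82 kJ/mol
ΔG < 0, so the forward reaction is spontaneous (proceeds forward).

ΔG = -4.82 kJ/mol; the forward reaction is spontaneous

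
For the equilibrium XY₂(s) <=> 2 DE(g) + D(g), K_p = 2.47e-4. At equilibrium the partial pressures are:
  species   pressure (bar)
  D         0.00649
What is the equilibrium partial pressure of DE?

P(DE) = 0.195 bar

(XY₂ is a pure solid — omitted from K_p.)
At equilibrium, K_p = P(DE)²·P(D) = 2.47e-4.
(P(DE))²·(0.00649) = 2.47e-4
P(DE)² = 0.0381 ⇒ P(DE) = 0.195 bar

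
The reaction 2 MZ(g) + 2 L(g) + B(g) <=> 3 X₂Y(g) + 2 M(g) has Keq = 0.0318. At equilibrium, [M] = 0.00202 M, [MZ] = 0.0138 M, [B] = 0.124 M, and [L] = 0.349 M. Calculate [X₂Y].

At equilibrium, Keq = [X₂Y]³·[M]² / ([MZ]²·[L]²·[B]) = 0.0318.
([X₂Y])³·(0.00202)² / ((0.0138)²·(0.349)²·(0.124)) = 0.0318
[X₂Y]³ = 0.0224 ⇒ [X₂Y] = 0.282 M

[X₂Y] = 0.282 M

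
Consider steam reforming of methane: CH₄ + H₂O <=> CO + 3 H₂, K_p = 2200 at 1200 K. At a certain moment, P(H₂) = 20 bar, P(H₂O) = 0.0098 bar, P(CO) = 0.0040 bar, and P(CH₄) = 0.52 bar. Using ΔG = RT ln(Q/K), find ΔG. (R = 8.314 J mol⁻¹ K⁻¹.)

ΔG = 10.5 kJ/mol

Q_p = P(CO)·P(H₂)³ / (P(CH₄)·P(H₂O)) = (0.0040)·(20)³ / ((0.52)·(0.0098)) = 6280
ΔG = RT ln(Q_p/K_p) = (8.314 J mol⁻¹ K⁻¹)(1200 K) × ln(6280/2200)
   = (9.977 kJ/mol)(1.049) = 10.5 kJ/mol
ΔG > 0, so the forward reaction is non-spontaneous (proceeds in reverse).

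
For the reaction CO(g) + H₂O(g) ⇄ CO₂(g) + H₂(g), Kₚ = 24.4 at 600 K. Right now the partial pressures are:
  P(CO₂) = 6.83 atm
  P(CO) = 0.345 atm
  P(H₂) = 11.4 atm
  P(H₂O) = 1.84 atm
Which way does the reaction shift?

Qₚ = P(CO₂)·P(H₂) / (P(CO)·P(H₂O)) = (6.83)·(11.4) / ((0.345)·(1.84)) = 123
Qₚ = 123 > Kₚ = 24.4, so the reverse reaction proceeds.

reverse (toward reactants)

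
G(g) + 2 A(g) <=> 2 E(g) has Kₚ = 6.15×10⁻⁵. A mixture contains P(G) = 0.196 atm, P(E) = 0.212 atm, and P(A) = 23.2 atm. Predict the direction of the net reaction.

in the reverse direction

Qₚ = P(E)² / (P(G)·P(A)²) = (0.212)² / ((0.196)·(23.2)²) = 4.26×10⁻⁴
Qₚ = 4.26×10⁻⁴ > Kₚ = 6.15×10⁻⁵, so the reverse reaction proceeds.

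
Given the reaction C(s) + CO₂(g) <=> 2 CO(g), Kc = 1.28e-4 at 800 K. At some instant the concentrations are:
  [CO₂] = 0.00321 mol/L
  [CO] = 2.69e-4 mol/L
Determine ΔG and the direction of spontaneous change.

(C is a pure solid — omitted from Qc.)
Qc = [CO]² / [CO₂] = (2.69e-4)² / (0.00321) = 2.25e-5
ΔG = RT ln(Qc/Kc) = (8.314 J mol⁻¹ K⁻¹)(800 K) × ln(2.25e-5/1.28e-4)
   = (6.651 kJ/mol)(-1.739) = -11.6 kJ/mol
ΔG < 0, so the forward reaction is spontaneous (proceeds forward).

ΔG = -11.6 kJ/mol; the forward reaction is spontaneous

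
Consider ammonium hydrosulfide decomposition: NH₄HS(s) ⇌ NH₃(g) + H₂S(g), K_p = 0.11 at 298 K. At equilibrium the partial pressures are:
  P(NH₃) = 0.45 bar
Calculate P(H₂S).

P(H₂S) = 0.24 bar

(NH₄HS is a pure solid — omitted from K_p.)
At equilibrium, K_p = P(NH₃)·P(H₂S) = 0.11.
(0.45)·(P(H₂S)) = 0.11
P(H₂S) = 0.244 = 0.24 bar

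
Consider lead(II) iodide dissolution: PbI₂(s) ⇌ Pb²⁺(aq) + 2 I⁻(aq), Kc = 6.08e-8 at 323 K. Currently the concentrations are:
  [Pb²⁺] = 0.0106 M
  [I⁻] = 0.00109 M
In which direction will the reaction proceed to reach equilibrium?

forward (toward products)

(PbI₂ is a pure solid — omitted from Qc.)
Qc = [Pb²⁺]·[I⁻]² = (0.0106)·(0.00109)² = 1.26e-8
Qc = 1.26e-8 < Kc = 6.08e-8, so the forward reaction proceeds.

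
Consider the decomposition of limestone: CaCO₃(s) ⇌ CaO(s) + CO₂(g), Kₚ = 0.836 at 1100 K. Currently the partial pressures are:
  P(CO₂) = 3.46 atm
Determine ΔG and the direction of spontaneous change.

ΔG = 13.0 kJ/mol; the forward reaction is non-spontaneous

(CaCO₃, CaO are pure solids — omitted from Qₚ.)
Qₚ = P(CO₂) = 3.46
ΔG = RT ln(Qₚ/Kₚ) = (8.314 J mol⁻¹ K⁻¹)(1100 K) × ln(3.46/0.836)
   = (9.145 kJ/mol)(1.420) = 13.0 kJ/mol
ΔG > 0, so the forward reaction is non-spontaneous (proceeds in reverse).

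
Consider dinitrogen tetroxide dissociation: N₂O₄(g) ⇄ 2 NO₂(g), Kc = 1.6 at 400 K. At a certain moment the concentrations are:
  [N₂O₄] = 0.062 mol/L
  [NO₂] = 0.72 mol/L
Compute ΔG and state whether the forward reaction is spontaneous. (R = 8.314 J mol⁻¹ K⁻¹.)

Qc = [NO₂]² / [N₂O₄] = (0.72)² / (0.062) = 8.36
ΔG = RT ln(Qc/Kc) = (8.314 J mol⁻¹ K⁻¹)(400 K) × ln(8.36/1.6)
   = (3.326 kJ/mol)(1.653) = 5.50 kJ/mol
ΔG > 0, so the forward reaction is non-spontaneous (proceeds in reverse).

ΔG = 5.50 kJ/mol; the forward reaction is non-spontaneous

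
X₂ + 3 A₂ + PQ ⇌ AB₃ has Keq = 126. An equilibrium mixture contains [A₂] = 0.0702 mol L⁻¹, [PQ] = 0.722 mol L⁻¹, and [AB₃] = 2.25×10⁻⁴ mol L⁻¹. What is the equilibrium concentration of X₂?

[X₂] = 0.00715 mol L⁻¹

At equilibrium, Keq = [AB₃] / ([X₂]·[A₂]³·[PQ]) = 126.
(2.25×10⁻⁴) / (([X₂])·(0.0702)³·(0.722)) = 126
[X₂] = 0.00715 mol L⁻¹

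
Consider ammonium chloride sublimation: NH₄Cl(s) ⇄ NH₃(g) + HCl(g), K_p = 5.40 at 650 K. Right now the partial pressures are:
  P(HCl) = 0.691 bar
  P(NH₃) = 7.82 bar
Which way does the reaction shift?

(NH₄Cl is a pure solid — omitted from Q_p.)
Q_p = P(NH₃)·P(HCl) = (7.82)·(0.691) = 5.40
Q_p = 5.40 = K_p, so the system is already at equilibrium.

neither direction; the system is at equilibrium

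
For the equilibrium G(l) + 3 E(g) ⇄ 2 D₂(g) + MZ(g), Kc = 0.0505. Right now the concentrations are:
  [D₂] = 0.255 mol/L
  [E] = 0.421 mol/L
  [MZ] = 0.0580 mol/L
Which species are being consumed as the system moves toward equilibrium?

(G is a pure liquid — omitted from Qc.)
Qc = [D₂]²·[MZ] / [E]³ = (0.255)²·(0.0580) / (0.421)³ = 0.0505
Qc = 0.0505 = Kc; the system is at equilibrium.

none (at equilibrium)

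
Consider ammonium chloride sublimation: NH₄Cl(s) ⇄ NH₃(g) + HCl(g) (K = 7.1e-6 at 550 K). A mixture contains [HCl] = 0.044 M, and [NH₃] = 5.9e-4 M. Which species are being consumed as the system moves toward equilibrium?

NH₃, HCl (products)

(NH₄Cl is a pure solid — omitted from Q.)
Q = [NH₃]·[HCl] = (5.9e-4)·(0.044) = 2.6e-5
Q = 2.6e-5 > K = 7.1e-6: net reverse reaction.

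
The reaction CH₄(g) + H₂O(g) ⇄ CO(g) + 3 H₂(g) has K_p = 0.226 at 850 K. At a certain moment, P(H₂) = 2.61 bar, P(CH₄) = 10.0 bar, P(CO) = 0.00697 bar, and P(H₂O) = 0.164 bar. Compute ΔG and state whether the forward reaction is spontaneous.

ΔG = -7.74 kJ/mol; the forward reaction is spontaneous

Q_p = P(CO)·P(H₂)³ / (P(CH₄)·P(H₂O)) = (0.00697)·(2.61)³ / ((10.0)·(0.164)) = 0.0756
ΔG = RT ln(Q_p/K_p) = (8.314 J mol⁻¹ K⁻¹)(850 K) × ln(0.0756/0.226)
   = (7.067 kJ/mol)(-1.095) = -7.74 kJ/mol
ΔG < 0, so the forward reaction is spontaneous (proceeds forward).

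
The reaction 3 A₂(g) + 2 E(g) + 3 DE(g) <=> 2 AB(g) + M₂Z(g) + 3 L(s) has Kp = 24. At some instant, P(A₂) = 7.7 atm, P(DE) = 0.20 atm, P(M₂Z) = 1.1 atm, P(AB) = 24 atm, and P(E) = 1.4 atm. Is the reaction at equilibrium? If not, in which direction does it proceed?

in the reverse direction

(L is a pure solid — omitted from Qp.)
Qp = P(AB)²·P(M₂Z) / (P(A₂)³·P(E)²·P(DE)³) = (24)²·(1.1) / ((7.7)³·(1.4)²·(0.20)³) = 89
Qp = 89 > Kp = 24, so the reverse reaction proceeds.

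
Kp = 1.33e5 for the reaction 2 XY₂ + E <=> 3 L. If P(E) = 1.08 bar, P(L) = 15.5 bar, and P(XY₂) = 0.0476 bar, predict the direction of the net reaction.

in the reverse direction

Qp = P(L)³ / (P(XY₂)²·P(E)) = (15.5)³ / ((0.0476)²·(1.08)) = 1.52e6
Qp = 1.52e6 > Kp = 1.33e5, so the reverse reaction proceeds.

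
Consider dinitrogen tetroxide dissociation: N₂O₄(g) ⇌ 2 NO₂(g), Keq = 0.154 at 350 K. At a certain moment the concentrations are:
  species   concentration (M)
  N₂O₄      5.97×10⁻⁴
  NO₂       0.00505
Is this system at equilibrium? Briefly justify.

no; Q < K, reaction proceeds forward

Q = [NO₂]² / [N₂O₄] = (0.00505)² / (5.97×10⁻⁴) = 0.0427
Q = 0.0427 < Keq = 0.154: net forward reaction.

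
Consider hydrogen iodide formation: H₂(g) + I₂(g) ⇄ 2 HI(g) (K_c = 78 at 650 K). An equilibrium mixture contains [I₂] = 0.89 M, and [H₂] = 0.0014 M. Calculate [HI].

[HI] = 0.31 M

At equilibrium, K_c = [HI]² / ([H₂]·[I₂]) = 78.
([HI])² / ((0.0014)·(0.89)) = 78
[HI]² = 0.0972 ⇒ [HI] = 0.31 M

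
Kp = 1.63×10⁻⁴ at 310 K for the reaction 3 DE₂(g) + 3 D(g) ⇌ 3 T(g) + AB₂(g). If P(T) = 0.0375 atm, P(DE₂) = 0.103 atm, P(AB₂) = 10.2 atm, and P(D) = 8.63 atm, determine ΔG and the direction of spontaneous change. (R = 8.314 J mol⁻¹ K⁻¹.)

ΔG = 3.99 kJ/mol; the forward reaction is non-spontaneous

Qp = P(T)³·P(AB₂) / (P(DE₂)³·P(D)³) = (0.0375)³·(10.2) / ((0.103)³·(8.63)³) = 7.66×10⁻⁴
ΔG = RT ln(Qp/Kp) = (8.314 J mol⁻¹ K⁻¹)(310 K) × ln(7.66×10⁻⁴/1.63×10⁻⁴)
   = (2.577 kJ/mol)(1.547) = 3.99 kJ/mol
ΔG > 0, so the forward reaction is non-spontaneous (proceeds in reverse).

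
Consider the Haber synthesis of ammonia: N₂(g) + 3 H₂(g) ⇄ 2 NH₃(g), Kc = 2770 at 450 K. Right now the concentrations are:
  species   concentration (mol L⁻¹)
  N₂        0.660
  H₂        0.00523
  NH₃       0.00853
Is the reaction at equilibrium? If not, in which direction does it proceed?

Qc = [NH₃]² / ([N₂]·[H₂]³) = (0.00853)² / ((0.660)·(0.00523)³) = 771
Qc = 771 < Kc = 2770, so the forward reaction proceeds.

to the right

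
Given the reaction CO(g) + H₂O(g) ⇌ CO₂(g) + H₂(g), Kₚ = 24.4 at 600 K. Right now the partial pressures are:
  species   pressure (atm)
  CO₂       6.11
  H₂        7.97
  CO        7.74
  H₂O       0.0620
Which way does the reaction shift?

toward reactants

Qₚ = P(CO₂)·P(H₂) / (P(CO)·P(H₂O)) = (6.11)·(7.97) / ((7.74)·(0.0620)) = 101
Qₚ = 101 > Kₚ = 24.4, so the reverse reaction proceeds.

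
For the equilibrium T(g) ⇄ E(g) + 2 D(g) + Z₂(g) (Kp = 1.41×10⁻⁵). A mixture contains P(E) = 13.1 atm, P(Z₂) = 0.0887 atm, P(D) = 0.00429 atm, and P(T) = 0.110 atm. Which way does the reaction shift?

to the left

Qp = P(E)·P(D)²·P(Z₂) / P(T) = (13.1)·(0.00429)²·(0.0887) / (0.110) = 1.94×10⁻⁴
Qp = 1.94×10⁻⁴ > Kp = 1.41×10⁻⁵, so the reverse reaction proceeds.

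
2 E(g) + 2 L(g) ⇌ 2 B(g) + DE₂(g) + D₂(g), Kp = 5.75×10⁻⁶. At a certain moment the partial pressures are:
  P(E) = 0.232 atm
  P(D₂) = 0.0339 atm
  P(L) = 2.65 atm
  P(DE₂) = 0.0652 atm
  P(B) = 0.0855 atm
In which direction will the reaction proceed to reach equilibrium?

Qp = P(B)²·P(DE₂)·P(D₂) / (P(E)²·P(L)²) = (0.0855)²·(0.0652)·(0.0339) / ((0.232)²·(2.65)²) = 4.27×10⁻⁵
Qp = 4.27×10⁻⁵ > Kp = 5.75×10⁻⁶, so the reverse reaction proceeds.

reverse (toward reactants)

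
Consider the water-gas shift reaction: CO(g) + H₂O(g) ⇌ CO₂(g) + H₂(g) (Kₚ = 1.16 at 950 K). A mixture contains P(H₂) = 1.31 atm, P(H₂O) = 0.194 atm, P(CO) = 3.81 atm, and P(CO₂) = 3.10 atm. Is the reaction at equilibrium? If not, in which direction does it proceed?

toward reactants

Qₚ = P(CO₂)·P(H₂) / (P(CO)·P(H₂O)) = (3.10)·(1.31) / ((3.81)·(0.194)) = 5.49
Qₚ = 5.49 > Kₚ = 1.16, so the reverse reaction proceeds.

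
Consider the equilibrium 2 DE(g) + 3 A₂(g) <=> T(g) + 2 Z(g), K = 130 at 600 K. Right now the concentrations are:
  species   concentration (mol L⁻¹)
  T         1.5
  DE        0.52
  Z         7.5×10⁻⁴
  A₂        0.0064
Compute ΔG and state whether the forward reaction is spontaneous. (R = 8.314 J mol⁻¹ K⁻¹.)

ΔG = -11.9 kJ/mol; the forward reaction is spontaneous

Q = [T]·[Z]² / ([DE]²·[A₂]³) = (1.5)·(7.5×10⁻⁴)² / ((0.52)²·(0.0064)³) = 11.9
ΔG = RT ln(Q/K) = (8.314 J mol⁻¹ K⁻¹)(600 K) × ln(11.9/130)
   = (4.988 kJ/mol)(-2.391) = -11.9 kJ/mol
ΔG < 0, so the forward reaction is spontaneous (proceeds forward).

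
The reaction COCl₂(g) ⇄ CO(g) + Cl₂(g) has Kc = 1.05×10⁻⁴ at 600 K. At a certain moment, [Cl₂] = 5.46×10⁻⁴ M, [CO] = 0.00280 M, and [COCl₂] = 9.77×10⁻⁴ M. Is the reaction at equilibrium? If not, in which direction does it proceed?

reverse (toward reactants)

Qc = [CO]·[Cl₂] / [COCl₂] = (0.00280)·(5.46×10⁻⁴) / (9.77×10⁻⁴) = 0.00156
Qc = 0.00156 > Kc = 1.05×10⁻⁴, so the reverse reaction proceeds.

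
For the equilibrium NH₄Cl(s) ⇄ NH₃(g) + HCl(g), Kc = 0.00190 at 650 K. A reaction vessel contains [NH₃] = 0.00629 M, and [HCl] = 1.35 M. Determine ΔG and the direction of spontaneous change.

ΔG = 8.09 kJ/mol; the forward reaction is non-spontaneous

(NH₄Cl is a pure solid — omitted from Qc.)
Qc = [NH₃]·[HCl] = (0.00629)·(1.35) = 0.00849
ΔG = RT ln(Qc/Kc) = (8.314 J mol⁻¹ K⁻¹)(650 K) × ln(0.00849/0.00190)
   = (5.404 kJ/mol)(1.497) = 8.09 kJ/mol
ΔG > 0, so the forward reaction is non-spontaneous (proceeds in reverse).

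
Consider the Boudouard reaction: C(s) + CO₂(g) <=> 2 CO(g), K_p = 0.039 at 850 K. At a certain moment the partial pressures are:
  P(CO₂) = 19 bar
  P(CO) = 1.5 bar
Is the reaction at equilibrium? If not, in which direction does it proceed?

reverse (toward reactants)

(C is a pure solid — omitted from Q_p.)
Q_p = P(CO)² / P(CO₂) = (1.5)² / (19) = 0.12
Q_p = 0.12 > K_p = 0.039, so the reverse reaction proceeds.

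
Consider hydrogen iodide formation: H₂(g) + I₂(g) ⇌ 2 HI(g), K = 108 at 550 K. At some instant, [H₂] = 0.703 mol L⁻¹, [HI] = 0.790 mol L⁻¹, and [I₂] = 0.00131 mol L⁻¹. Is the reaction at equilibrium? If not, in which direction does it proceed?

to the left

Q = [HI]² / ([H₂]·[I₂]) = (0.790)² / ((0.703)·(0.00131)) = 678
Q = 678 > K = 108, so the reverse reaction proceeds.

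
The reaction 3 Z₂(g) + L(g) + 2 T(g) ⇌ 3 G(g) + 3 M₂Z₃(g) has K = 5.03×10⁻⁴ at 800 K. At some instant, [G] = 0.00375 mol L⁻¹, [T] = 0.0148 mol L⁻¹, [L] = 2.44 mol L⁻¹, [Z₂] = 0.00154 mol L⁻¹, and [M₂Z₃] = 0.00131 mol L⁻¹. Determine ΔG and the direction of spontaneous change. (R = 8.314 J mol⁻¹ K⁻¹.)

ΔG = -14.1 kJ/mol; the forward reaction is spontaneous

Q = [G]³·[M₂Z₃]³ / ([Z₂]³·[L]·[T]²) = (0.00375)³·(0.00131)³ / ((0.00154)³·(2.44)·(0.0148)²) = 6.07×10⁻⁵
ΔG = RT ln(Q/K) = (8.314 J mol⁻¹ K⁻¹)(800 K) × ln(6.07×10⁻⁵/5.03×10⁻⁴)
   = (6.651 kJ/mol)(-2.115) = -14.1 kJ/mol
ΔG < 0, so the forward reaction is spontaneous (proceeds forward).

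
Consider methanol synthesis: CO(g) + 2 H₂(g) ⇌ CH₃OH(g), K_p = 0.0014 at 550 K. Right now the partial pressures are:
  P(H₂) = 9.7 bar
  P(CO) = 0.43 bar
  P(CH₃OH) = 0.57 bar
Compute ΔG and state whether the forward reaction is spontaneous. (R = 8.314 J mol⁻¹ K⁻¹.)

Q_p = P(CH₃OH) / (P(CO)·P(H₂)²) = (0.57) / ((0.43)·(9.7)²) = 0.0141
ΔG = RT ln(Q_p/K_p) = (8.314 J mol⁻¹ K⁻¹)(550 K) × ln(0.0141/0.0014)
   = (4.573 kJ/mol)(2.310) = 10.6 kJ/mol
ΔG > 0, so the forward reaction is non-spontaneous (proceeds in reverse).

ΔG = 10.6 kJ/mol; the forward reaction is non-spontaneous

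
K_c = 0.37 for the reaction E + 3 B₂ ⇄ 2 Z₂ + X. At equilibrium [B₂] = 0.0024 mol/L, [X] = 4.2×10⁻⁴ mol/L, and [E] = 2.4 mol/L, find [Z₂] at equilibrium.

[Z₂] = 0.0054 mol/L

At equilibrium, K_c = [Z₂]²·[X] / ([E]·[B₂]³) = 0.37.
([Z₂])²·(4.2×10⁻⁴) / ((2.4)·(0.0024)³) = 0.37
[Z₂]² = 2.92×10⁻⁵ ⇒ [Z₂] = 0.0054 mol/L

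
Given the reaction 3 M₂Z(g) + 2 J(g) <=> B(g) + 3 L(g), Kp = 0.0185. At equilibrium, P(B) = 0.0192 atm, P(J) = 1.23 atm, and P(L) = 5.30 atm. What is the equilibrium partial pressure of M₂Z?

At equilibrium, Kp = P(B)·P(L)³ / (P(M₂Z)³·P(J)²) = 0.0185.
(0.0192)·(5.30)³ / ((P(M₂Z))³·(1.23)²) = 0.0185
P(M₂Z)³ = 102 ⇒ P(M₂Z) = 4.67 atm

P(M₂Z) = 4.67 atm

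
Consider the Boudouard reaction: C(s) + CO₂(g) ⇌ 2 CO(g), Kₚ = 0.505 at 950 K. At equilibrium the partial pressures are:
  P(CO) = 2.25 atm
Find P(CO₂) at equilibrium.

P(CO₂) = 10.0 atm

(C is a pure solid — omitted from Kₚ.)
At equilibrium, Kₚ = P(CO)² / P(CO₂) = 0.505.
(2.25)² / (P(CO₂)) = 0.505
P(CO₂) = 10.0 atm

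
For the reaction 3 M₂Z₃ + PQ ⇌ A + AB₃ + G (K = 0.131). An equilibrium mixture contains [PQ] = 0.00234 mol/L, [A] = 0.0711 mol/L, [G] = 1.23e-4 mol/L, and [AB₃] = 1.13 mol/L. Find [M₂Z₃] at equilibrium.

At equilibrium, K = [A]·[AB₃]·[G] / ([M₂Z₃]³·[PQ]) = 0.131.
(0.0711)·(1.13)·(1.23e-4) / (([M₂Z₃])³·(0.00234)) = 0.131
[M₂Z₃]³ = 0.0322 ⇒ [M₂Z₃] = 0.318 mol/L

[M₂Z₃] = 0.318 mol/L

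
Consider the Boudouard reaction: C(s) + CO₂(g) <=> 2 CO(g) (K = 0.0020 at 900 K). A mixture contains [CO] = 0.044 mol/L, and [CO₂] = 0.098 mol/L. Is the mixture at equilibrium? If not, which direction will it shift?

(C is a pure solid — omitted from Q.)
Q = [CO]² / [CO₂] = (0.044)² / (0.098) = 0.020
Q = 0.020 > K = 0.0020: net reverse reaction.

no; Q > K, reaction proceeds in reverse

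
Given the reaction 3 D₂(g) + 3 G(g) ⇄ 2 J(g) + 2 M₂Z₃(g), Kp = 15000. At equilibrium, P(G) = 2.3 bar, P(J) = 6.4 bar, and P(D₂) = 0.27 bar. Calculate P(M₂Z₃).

At equilibrium, Kp = P(J)²·P(M₂Z₃)² / (P(D₂)³·P(G)³) = 15000.
(6.4)²·(P(M₂Z₃))² / ((0.27)³·(2.3)³) = 15000
P(M₂Z₃)² = 87.7 ⇒ P(M₂Z₃) = 9.4 bar

P(M₂Z₃) = 9.4 bar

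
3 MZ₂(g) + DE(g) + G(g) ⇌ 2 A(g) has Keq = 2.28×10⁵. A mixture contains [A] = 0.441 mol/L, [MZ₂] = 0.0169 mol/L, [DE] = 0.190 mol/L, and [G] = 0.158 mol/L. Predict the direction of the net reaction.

in the reverse direction

Q = [A]² / ([MZ₂]³·[DE]·[G]) = (0.441)² / ((0.0169)³·(0.190)·(0.158)) = 1.34×10⁶
Q = 1.34×10⁶ > Keq = 2.28×10⁵, so the reverse reaction proceeds.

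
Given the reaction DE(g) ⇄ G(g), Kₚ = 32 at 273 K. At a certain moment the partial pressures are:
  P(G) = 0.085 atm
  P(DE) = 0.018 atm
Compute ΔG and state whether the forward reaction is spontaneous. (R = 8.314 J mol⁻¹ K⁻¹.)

Qₚ = P(G) / P(DE) = (0.085) / (0.018) = 4.72
ΔG = RT ln(Qₚ/Kₚ) = (8.314 J mol⁻¹ K⁻¹)(273 K) × ln(4.72/32)
   = (2.270 kJ/mol)(-1.914) = -4.34 kJ/mol
ΔG < 0, so the forward reaction is spontaneous (proceeds forward).

ΔG = -4.34 kJ/mol; the forward reaction is spontaneous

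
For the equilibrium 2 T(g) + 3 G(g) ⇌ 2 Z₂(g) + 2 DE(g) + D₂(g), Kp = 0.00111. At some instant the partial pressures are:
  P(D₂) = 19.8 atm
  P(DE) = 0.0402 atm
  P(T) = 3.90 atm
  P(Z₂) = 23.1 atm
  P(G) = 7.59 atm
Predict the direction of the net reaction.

Qp = P(Z₂)²·P(DE)²·P(D₂) / (P(T)²·P(G)³) = (23.1)²·(0.0402)²·(19.8) / ((3.90)²·(7.59)³) = 0.00257
Qp = 0.00257 > Kp = 0.00111, so the reverse reaction proceeds.

reverse (toward reactants)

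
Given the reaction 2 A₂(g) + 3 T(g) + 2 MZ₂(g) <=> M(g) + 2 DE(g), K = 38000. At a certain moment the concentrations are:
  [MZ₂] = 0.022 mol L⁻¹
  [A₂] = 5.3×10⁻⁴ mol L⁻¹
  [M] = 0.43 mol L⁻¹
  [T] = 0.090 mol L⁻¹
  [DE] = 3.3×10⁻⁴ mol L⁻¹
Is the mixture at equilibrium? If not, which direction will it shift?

Q = [M]·[DE]² / ([A₂]²·[T]³·[MZ₂]²) = (0.43)·(3.3×10⁻⁴)² / ((5.3×10⁻⁴)²·(0.090)³·(0.022)²) = 4.7×10⁵
Q = 4.7×10⁵ > K = 38000: net reverse reaction.

no; Q > K, reaction proceeds in reverse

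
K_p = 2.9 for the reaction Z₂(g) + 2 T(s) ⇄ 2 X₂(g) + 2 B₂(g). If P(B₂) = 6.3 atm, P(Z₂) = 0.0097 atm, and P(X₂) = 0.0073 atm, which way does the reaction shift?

(T is a pure solid — omitted from Q_p.)
Q_p = P(X₂)²·P(B₂)² / P(Z₂) = (0.0073)²·(6.3)² / (0.0097) = 0.22
Q_p = 0.22 < K_p = 2.9, so the forward reaction proceeds.

forward (toward products)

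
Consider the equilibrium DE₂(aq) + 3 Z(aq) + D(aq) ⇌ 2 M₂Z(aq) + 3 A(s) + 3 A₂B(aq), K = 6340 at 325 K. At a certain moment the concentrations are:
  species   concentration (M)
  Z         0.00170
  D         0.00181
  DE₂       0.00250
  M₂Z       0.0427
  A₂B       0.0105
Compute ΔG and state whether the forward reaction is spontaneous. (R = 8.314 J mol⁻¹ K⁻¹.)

(A is a pure solid — omitted from Q.)
Q = [M₂Z]²·[A₂B]³ / ([DE₂]·[Z]³·[D]) = (0.0427)²·(0.0105)³ / ((0.00250)·(0.00170)³·(0.00181)) = 94900
ΔG = RT ln(Q/K) = (8.314 J mol⁻¹ K⁻¹)(325 K) × ln(94900/6340)
   = (2.702 kJ/mol)(2.706) = 7.31 kJ/mol
ΔG > 0, so the forward reaction is non-spontaneous (proceeds in reverse).

ΔG = 7.31 kJ/mol; the forward reaction is non-spontaneous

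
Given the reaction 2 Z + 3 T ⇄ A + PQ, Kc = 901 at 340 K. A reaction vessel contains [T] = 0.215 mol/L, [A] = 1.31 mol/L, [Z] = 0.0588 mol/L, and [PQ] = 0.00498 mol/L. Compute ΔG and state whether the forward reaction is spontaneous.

Qc = [A]·[PQ] / ([Z]²·[T]³) = (1.31)·(0.00498) / ((0.0588)²·(0.215)³) = 190
ΔG = RT ln(Qc/Kc) = (8.314 J mol⁻¹ K⁻¹)(340 K) × ln(190/901)
   = (2.827 kJ/mol)(-1.556) = -4.40 kJ/mol
ΔG < 0, so the forward reaction is spontaneous (proceeds forward).

ΔG = -4.40 kJ/mol; the forward reaction is spontaneous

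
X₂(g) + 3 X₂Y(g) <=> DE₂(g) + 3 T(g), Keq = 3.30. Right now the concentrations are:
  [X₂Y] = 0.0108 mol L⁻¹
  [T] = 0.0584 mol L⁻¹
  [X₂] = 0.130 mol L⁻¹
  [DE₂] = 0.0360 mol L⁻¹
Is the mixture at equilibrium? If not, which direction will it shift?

Q = [DE₂]·[T]³ / ([X₂]·[X₂Y]³) = (0.0360)·(0.0584)³ / ((0.130)·(0.0108)³) = 43.8
Q = 43.8 > Keq = 3.30: net reverse reaction.

no; Q > K, reaction proceeds in reverse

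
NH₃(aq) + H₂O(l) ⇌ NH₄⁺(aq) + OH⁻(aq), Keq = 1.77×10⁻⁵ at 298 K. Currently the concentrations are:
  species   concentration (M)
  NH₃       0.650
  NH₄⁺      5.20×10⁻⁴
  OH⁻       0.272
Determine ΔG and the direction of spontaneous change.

ΔG = 6.22 kJ/mol; the forward reaction is non-spontaneous

(H₂O is a pure liquid — omitted from Q.)
Q = [NH₄⁺]·[OH⁻] / [NH₃] = (5.20×10⁻⁴)·(0.272) / (0.650) = 2.18×10⁻⁴
ΔG = RT ln(Q/Keq) = (8.314 J mol⁻¹ K⁻¹)(298 K) × ln(2.18×10⁻⁴/1.77×10⁻⁵)
   = (2.478 kJ/mol)(2.511) = 6.22 kJ/mol
ΔG > 0, so the forward reaction is non-spontaneous (proceeds in reverse).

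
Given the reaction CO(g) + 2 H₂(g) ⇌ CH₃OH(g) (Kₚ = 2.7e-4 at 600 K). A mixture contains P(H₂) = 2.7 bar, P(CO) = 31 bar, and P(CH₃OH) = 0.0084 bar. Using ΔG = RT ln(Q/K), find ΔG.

ΔG = -9.89 kJ/mol

Qₚ = P(CH₃OH) / (P(CO)·P(H₂)²) = (0.0084) / ((31)·(2.7)²) = 3.72e-5
ΔG = RT ln(Qₚ/Kₚ) = (8.314 J mol⁻¹ K⁻¹)(600 K) × ln(3.72e-5/2.7e-4)
   = (4.988 kJ/mol)(-1.982) = -9.89 kJ/mol
ΔG < 0, so the forward reaction is spontaneous (proceeds forward).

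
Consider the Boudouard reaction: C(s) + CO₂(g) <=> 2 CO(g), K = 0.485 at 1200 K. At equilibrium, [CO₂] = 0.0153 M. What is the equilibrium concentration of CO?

(C is a pure solid — omitted from K.)
At equilibrium, K = [CO]² / [CO₂] = 0.485.
([CO])² / (0.0153) = 0.485
[CO]² = 0.00742 ⇒ [CO] = 0.0861 M

[CO] = 0.0861 M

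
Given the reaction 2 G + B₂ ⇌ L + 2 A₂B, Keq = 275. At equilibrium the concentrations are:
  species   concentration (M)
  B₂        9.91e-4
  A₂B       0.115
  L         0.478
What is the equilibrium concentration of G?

At equilibrium, Keq = [L]·[A₂B]² / ([G]²·[B₂]) = 275.
(0.478)·(0.115)² / (([G])²·(9.91e-4)) = 275
[G]² = 0.0232 ⇒ [G] = 0.152 M

[G] = 0.152 M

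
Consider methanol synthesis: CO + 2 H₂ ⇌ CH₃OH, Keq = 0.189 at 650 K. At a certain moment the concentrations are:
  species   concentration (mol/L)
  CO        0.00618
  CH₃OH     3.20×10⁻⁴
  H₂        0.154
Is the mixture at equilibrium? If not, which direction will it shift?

no; Q > K, reaction proceeds in reverse

Q = [CH₃OH] / ([CO]·[H₂]²) = (3.20×10⁻⁴) / ((0.00618)·(0.154)²) = 2.18
Q = 2.18 > Keq = 0.189: net reverse reaction.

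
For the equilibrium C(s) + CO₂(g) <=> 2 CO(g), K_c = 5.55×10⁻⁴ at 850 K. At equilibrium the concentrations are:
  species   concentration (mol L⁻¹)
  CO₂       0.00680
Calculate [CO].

[CO] = 0.00194 mol L⁻¹

(C is a pure solid — omitted from K_c.)
At equilibrium, K_c = [CO]² / [CO₂] = 5.55×10⁻⁴.
([CO])² / (0.00680) = 5.55×10⁻⁴
[CO]² = 3.77×10⁻⁶ ⇒ [CO] = 0.00194 mol L⁻¹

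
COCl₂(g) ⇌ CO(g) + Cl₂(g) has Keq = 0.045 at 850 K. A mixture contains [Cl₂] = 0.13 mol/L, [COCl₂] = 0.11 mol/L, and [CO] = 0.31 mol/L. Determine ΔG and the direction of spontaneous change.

ΔG = 14.8 kJ/mol; the forward reaction is non-spontaneous

Q = [CO]·[Cl₂] / [COCl₂] = (0.31)·(0.13) / (0.11) = 0.366
ΔG = RT ln(Q/Keq) = (8.314 J mol⁻¹ K⁻¹)(850 K) × ln(0.366/0.045)
   = (7.067 kJ/mol)(2.096) = 14.8 kJ/mol
ΔG > 0, so the forward reaction is non-spontaneous (proceeds in reverse).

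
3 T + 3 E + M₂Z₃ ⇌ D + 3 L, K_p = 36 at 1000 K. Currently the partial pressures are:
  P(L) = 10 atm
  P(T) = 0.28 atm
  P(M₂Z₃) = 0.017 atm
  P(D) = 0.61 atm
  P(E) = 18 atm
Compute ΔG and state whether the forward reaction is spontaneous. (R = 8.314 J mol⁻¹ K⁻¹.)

Q_p = P(D)·P(L)³ / (P(T)³·P(E)³·P(M₂Z₃)) = (0.61)·(10)³ / ((0.28)³·(18)³·(0.017)) = 280
ΔG = RT ln(Q_p/K_p) = (8.314 J mol⁻¹ K⁻¹)(1000 K) × ln(280/36)
   = (8.314 kJ/mol)(2.051) = 17.1 kJ/mol
ΔG > 0, so the forward reaction is non-spontaneous (proceeds in reverse).

ΔG = 17.1 kJ/mol; the forward reaction is non-spontaneous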